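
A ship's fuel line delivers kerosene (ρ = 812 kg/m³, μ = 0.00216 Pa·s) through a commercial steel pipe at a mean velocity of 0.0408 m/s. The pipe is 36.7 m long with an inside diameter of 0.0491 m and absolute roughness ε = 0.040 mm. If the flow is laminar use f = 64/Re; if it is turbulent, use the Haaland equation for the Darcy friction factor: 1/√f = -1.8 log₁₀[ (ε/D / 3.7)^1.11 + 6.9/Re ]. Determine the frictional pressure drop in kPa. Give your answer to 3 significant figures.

Reynolds number Re = ρVD/μ = 812 · 0.0408 · 0.0491 / 0.00216 = 753.1.
Re < 2300 → laminar flow, so f = 64/Re = 64/753.1 = 0.08498 (the turbulent correlation is not needed).
Darcy-Weisbach: ΔP = f(L/D)(ρV²/2) = 0.08498·(36.7/0.0491)·(812·0.0408²/2) = 0.08498·747.5·0.6758 = 42.93 Pa.
ΔP = 42.93 Pa = 0.0429 kPa.

ΔP ≈ 0.0429 kPa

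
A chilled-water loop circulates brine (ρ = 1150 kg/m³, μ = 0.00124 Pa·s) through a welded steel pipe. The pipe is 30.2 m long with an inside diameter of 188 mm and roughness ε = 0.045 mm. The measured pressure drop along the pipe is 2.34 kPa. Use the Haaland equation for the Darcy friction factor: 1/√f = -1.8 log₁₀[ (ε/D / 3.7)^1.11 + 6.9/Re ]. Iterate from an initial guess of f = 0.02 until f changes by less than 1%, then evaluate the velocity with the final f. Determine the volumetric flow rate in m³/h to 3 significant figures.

Q ≈ 122 m³/h

Rearranging Darcy-Weisbach: V = √(2·ΔP·D/(f·L·ρ)). With ε/D = 4.5e-05/0.188 = 0.000239, iterate starting from f = 0.02:
  f = 0.02 → V = √(2·2340·0.188/(0.02·30.2·1150)) = 1.125 m/s; Re = ρVD/μ = 1.962e+05; f → 0.01717
  f = 0.01717 → V = 1.215 m/s; Re = 2.118e+05; f → 0.01701
Converged (Δf/f < 1%). With the final f = 0.01701: V = √(2·2340·0.188/(0.01701·30.2·1150)) = 1.22 m/s.
Q = V·A = 1.22·(π/4·0.188²) = 0.03388 m³/s = 122 m³/h.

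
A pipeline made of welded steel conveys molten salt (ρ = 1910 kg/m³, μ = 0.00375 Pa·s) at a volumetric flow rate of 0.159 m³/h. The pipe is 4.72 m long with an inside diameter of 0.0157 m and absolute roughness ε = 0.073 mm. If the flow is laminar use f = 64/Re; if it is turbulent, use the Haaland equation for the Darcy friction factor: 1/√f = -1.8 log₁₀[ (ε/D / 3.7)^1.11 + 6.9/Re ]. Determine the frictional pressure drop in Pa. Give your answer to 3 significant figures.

ΔP ≈ 524 Pa

Q = 0.159 m³/h = 0.159/3600 = 4.417e-05 m³/s.
Cross-sectional area A = πD²/4 = π(0.0157)²/4 = 0.0001936 m²; mean velocity V = Q/A = 4.417e-05/0.0001936 = 0.2281 m/s.
Reynolds number Re = ρVD/μ = 1910 · 0.2281 · 0.0157 / 0.00375 = 1824.
Re < 2300 → laminar flow, so f = 64/Re = 64/1824 = 0.03508 (the turbulent correlation is not needed).
Darcy-Weisbach: ΔP = f(L/D)(ρV²/2) = 0.03508·(4.72/0.0157)·(1910·0.2281²/2) = 0.03508·300.6·49.71 = 524.2 Pa.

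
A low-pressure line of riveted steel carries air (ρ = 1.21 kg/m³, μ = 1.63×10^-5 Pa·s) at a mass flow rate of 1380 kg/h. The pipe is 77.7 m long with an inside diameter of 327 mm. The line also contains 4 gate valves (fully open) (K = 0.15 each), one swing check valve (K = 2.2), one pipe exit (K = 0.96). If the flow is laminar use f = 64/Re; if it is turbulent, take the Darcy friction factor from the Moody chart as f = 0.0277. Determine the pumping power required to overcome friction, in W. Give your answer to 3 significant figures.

P ≈ 28.2 W

ṁ = 1380 kg/h = 1380/3600 = 0.3833 kg/s.
A = πD²/4 = π(0.327)²/4 = 0.08398 m²; mean velocity V = ṁ/(ρA) = 0.3833/(1.21 · 0.08398) = 3.772 m/s.
Reynolds number Re = ρVD/μ = 1.21 · 3.772 · 0.327 / 1.63e-05 = 9.157e+04.
Re > 4000 → turbulent; use the Moody-chart value f = 0.0277.
Total minor-loss coefficient ΣK = 4·0.15 + 1·2.2 + 1·0.96 = 3.76.
ΔP = [f·L/D + ΣK]·(ρV²/2) = [0.0277·77.7/0.327 + 3.76]·(1.21·3.772²/2) = [6.582 + 3.76]·8.609 = 89.04 Pa.
Q = ṁ/ρ = 0.3833/1.21 = 0.3168 m³/s.
Pumping power P = QΔP = 0.3168·89.04 = 28.21 W = 28.2 W.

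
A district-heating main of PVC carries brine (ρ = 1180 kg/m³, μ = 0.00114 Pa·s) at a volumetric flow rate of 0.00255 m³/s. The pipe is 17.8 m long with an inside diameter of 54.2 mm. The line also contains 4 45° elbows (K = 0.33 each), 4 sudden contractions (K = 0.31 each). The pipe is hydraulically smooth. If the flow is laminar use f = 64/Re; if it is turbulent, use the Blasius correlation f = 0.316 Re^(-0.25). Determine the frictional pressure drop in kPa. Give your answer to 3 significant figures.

Cross-sectional area A = πD²/4 = π(0.0542)²/4 = 0.002307 m²; mean velocity V = Q/A = 0.00255/0.002307 = 1.105 m/s.
Reynolds number Re = ρVD/μ = 1180 · 1.105 · 0.0542 / 0.00114 = 6.201e+04.
Re > 4000 → turbulent. Smooth-pipe (Blasius): f = 0.316 Re^(-0.25) = 0.316/(6.201e+04)^0.25 = 0.02003.
Total minor-loss coefficient ΣK = 4·0.33 + 4·0.31 = 2.56.
ΔP = [f·L/D + ΣK]·(ρV²/2) = [0.02003·17.8/0.0542 + 2.56]·(1180·1.105²/2) = [6.577 + 2.56]·720.7 = 6585 Pa.
ΔP = 6585 Pa = 6.58 kPa.

ΔP ≈ 6.58 kPa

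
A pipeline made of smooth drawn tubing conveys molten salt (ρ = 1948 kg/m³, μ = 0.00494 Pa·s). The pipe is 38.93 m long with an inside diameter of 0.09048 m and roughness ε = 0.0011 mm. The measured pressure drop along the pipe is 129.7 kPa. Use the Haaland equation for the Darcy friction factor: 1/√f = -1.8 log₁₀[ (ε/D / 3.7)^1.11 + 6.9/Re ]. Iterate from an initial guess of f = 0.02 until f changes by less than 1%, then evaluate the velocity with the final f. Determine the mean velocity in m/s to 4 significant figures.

Rearranging Darcy-Weisbach: V = √(2·ΔP·D/(f·L·ρ)). With ε/D = 1.1e-06/0.09048 = 1.22e-05, iterate starting from f = 0.02:
  f = 0.02 → V = √(2·1.297e+05·0.09048/(0.02·38.93·1948)) = 3.934 m/s; Re = ρVD/μ = 1.404e+05; f → 0.01668
  f = 0.01668 → V = 4.307 m/s; Re = 1.537e+05; f → 0.01639
  f = 0.01639 → V = 4.346 m/s; Re = 1.551e+05; f → 0.01636
Converged (Δf/f < 1%). With the final f = 0.01636: V = √(2·1.297e+05·0.09048/(0.01636·38.93·1948)) = 4.35 m/s.

V ≈ 4.350 m/s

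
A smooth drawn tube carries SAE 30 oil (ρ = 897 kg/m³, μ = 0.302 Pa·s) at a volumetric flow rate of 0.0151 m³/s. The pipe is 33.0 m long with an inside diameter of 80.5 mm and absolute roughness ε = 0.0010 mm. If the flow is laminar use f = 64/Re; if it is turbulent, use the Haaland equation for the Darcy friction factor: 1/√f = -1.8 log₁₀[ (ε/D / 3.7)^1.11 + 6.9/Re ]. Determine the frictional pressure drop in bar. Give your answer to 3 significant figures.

Cross-sectional area A = πD²/4 = π(0.0805)²/4 = 0.00509 m²; mean velocity V = Q/A = 0.0151/0.00509 = 2.967 m/s.
Reynolds number Re = ρVD/μ = 897 · 2.967 · 0.0805 / 0.302 = 709.4.
Re < 2300 → laminar flow, so f = 64/Re = 64/709.4 = 0.09022 (the turbulent correlation is not needed).
Darcy-Weisbach: ΔP = f(L/D)(ρV²/2) = 0.09022·(33/0.0805)·(897·2.967²/2) = 0.09022·409.9·3948 = 1.46e+05 Pa.
ΔP = 1.46e+05 Pa = 1.46 bar.

ΔP ≈ 1.46 bar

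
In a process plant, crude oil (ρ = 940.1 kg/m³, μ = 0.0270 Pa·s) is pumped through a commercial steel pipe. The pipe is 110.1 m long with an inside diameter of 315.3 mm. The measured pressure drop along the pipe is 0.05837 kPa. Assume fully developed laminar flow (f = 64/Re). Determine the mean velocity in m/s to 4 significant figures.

For laminar flow, f = 64/Re with Re = ρVD/μ, so Darcy-Weisbach reduces to ΔP = 32μLV/D². Solving for V: V = ΔP·D²/(32μL) = 58.37·(0.3153)²/(32·0.027·110.1) = 0.061 m/s.
Check: Re = ρVD/μ = 940.1·0.061·0.3153/0.027 = 669.7 < 2300, so the laminar assumption holds.

V ≈ 0.06100 m/s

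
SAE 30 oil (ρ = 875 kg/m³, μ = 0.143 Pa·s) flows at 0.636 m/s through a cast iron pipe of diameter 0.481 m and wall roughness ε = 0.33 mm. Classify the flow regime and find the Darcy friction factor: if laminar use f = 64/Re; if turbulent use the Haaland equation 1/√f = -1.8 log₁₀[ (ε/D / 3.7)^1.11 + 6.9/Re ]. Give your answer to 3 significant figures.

f ≈ 0.0342

Re = ρVD/μ = 875·0.636·0.481/0.143 = 1872.
Re < 2300 → laminar, so f = 64/Re = 0.03419 (roughness is irrelevant in laminar flow).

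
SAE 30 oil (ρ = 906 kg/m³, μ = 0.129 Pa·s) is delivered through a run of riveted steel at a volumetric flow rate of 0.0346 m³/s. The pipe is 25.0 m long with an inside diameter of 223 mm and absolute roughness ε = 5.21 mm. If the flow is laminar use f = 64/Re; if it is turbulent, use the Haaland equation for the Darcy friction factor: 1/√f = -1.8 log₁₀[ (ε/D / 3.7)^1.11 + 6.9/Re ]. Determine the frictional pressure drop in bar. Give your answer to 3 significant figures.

ΔP ≈ 0.0184 bar

Cross-sectional area A = πD²/4 = π(0.223)²/4 = 0.03906 m²; mean velocity V = Q/A = 0.0346/0.03906 = 0.8859 m/s.
Reynolds number Re = ρVD/μ = 906 · 0.8859 · 0.223 / 0.129 = 1387.
Re < 2300 → laminar flow, so f = 64/Re = 64/1387 = 0.04613 (the turbulent correlation is not needed).
Darcy-Weisbach: ΔP = f(L/D)(ρV²/2) = 0.04613·(25/0.223)·(906·0.8859²/2) = 0.04613·112.1·355.5 = 1838 Pa.
ΔP = 1838 Pa = 0.0184 bar.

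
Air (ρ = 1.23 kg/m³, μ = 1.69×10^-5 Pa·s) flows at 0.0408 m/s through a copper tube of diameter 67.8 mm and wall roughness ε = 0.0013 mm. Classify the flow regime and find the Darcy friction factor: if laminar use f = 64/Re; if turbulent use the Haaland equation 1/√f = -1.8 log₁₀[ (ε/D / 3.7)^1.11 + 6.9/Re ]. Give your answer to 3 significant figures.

Re = ρVD/μ = 1.23·0.0408·0.0678/1.69e-05 = 201.3.
Re < 2300 → laminar, so f = 64/Re = 0.3179 (roughness is irrelevant in laminar flow).

f ≈ 0.318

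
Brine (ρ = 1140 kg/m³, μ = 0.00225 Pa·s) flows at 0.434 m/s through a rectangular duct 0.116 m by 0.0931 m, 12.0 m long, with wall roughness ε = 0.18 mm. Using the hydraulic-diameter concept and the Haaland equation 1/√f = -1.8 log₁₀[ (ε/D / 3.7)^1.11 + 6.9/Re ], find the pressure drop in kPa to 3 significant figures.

Hydraulic diameter D_h = 4A/P = 4·(0.116·0.0931)/(2·(0.116+0.0931)) = 0.0432/0.4182 = 0.1033 m.
Re = ρVD_h/μ = 1140·0.434·0.1033/0.00225 = 2.271e+04.
ε/D_h = 0.00018/0.1033 = 0.00174; Haaland gives 1/√f = -1.8 log₁₀[0.000203+0.000304] = 5.932, so f = 0.02842.
ΔP = f(L/D_h)(ρV²/2) = 0.02842·12/0.1033·107.4 = 354.5 Pa.
ΔP = 0.354 kPa.

ΔP ≈ 0.354 kPa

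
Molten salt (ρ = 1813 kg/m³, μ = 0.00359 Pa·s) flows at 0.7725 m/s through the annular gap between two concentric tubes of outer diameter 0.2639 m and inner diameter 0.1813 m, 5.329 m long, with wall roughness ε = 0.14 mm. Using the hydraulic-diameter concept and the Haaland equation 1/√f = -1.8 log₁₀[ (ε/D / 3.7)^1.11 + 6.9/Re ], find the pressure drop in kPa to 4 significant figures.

ΔP ≈ 0.9393 kPa

Hydraulic diameter D_h = 4A/P = D_o - D_i = 0.2639 - 0.1813 = 0.0826 m.
Re = ρVD_h/μ = 1813·0.7725·0.0826/0.00359 = 3.222e+04.
ε/D_h = 0.00014/0.0826 = 0.00169; Haaland gives 1/√f = -1.8 log₁₀[0.000197+0.000214] = 6.096, so f = 0.02691.
ΔP = f(L/D_h)(ρV²/2) = 0.02691·5.329/0.0826·541 = 939.3 Pa.
ΔP = 0.9393 kPa.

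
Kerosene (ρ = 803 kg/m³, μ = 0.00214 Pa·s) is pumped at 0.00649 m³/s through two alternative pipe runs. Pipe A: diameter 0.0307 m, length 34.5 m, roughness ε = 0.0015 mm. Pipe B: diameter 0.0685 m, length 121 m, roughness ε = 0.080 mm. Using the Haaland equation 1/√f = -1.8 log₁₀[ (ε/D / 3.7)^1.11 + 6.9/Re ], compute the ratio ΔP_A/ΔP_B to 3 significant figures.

ΔP_A/ΔP_B ≈ 11.6

Pipe A: V = Q/A = 0.00649/0.0007402 = 8.768 m/s; Re = 1.01e+05; ε/D = 4.89e-05; Haaland → f = 0.01799; ΔP_A = f(L/D)(ρV²/2) = 6.24e+05 Pa.
Pipe B: V = Q/A = 0.00649/0.003685 = 1.761 m/s; Re = 4.527e+04; ε/D = 0.00117; Haaland → f = 0.0245; ΔP_B = f(L/D)(ρV²/2) = 5.39e+04 Pa.
ΔP_A/ΔP_B = 6.24e+05/5.39e+04 = 11.6.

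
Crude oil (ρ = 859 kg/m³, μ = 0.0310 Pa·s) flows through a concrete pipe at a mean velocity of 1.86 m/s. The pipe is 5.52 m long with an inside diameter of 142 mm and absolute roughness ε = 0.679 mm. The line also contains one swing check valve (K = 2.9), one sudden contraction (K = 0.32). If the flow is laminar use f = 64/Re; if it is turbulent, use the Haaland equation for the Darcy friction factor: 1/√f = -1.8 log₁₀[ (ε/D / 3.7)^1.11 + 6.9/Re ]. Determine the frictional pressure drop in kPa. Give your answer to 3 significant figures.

ΔP ≈ 7.05 kPa

Reynolds number Re = ρVD/μ = 859 · 1.86 · 0.142 / 0.031 = 7319.
Re > 4000 → turbulent. Relative roughness ε/D = 0.000679/0.142 = 0.00478. Haaland: 1/√f = -1.8 log₁₀[(0.00478/3.7)^1.11 + 6.9/7319] = -1.8 log₁₀[0.000622 + 0.000943] = 5.05, so f = 0.03921.
Total minor-loss coefficient ΣK = 1·2.9 + 1·0.32 = 3.22.
ΔP = [f·L/D + ΣK]·(ρV²/2) = [0.03921·5.52/0.142 + 3.22]·(859·1.86²/2) = [1.524 + 3.22]·1486 = 7049 Pa.
ΔP = 7049 Pa = 7.05 kPa.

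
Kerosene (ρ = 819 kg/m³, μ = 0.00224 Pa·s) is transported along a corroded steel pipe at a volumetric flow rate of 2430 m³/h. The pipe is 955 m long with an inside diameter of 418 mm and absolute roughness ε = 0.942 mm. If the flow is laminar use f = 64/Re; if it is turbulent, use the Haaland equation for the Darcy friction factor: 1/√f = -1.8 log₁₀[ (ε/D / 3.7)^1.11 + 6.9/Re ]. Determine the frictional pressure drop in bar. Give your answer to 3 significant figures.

ΔP ≈ 5.53 bar

Q = 2430 m³/h = 2430/3600 = 0.675 m³/s.
Cross-sectional area A = πD²/4 = π(0.418)²/4 = 0.1372 m²; mean velocity V = Q/A = 0.675/0.1372 = 4.919 m/s.
Reynolds number Re = ρVD/μ = 819 · 4.919 · 0.418 / 0.00224 = 7.518e+05.
Re > 4000 → turbulent. Relative roughness ε/D = 0.000942/0.418 = 0.00225. Haaland: 1/√f = -1.8 log₁₀[(0.00225/3.7)^1.11 + 6.9/7.518e+05] = -1.8 log₁₀[0.00027 + 9.18e-06] = 6.398, so f = 0.02443.
Darcy-Weisbach: ΔP = f(L/D)(ρV²/2) = 0.02443·(955/0.418)·(819·4.919²/2) = 0.02443·2285·9908 = 5.53e+05 Pa.
ΔP = 5.53e+05 Pa = 5.53 bar.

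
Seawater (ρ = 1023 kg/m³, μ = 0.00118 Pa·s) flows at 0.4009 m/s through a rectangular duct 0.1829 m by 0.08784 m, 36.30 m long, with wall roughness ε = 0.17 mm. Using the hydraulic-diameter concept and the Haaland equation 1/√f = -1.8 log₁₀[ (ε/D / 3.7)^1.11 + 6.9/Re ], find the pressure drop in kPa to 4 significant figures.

Hydraulic diameter D_h = 4A/P = 4·(0.1829·0.08784)/(2·(0.1829+0.08784)) = 0.06426/0.5415 = 0.1187 m.
Re = ρVD_h/μ = 1023·0.4009·0.1187/0.00118 = 4.125e+04.
ε/D_h = 0.00017/0.1187 = 0.00143; Haaland gives 1/√f = -1.8 log₁₀[0.000163+0.000167] = 6.266, so f = 0.02547.
ΔP = f(L/D_h)(ρV²/2) = 0.02547·36.3/0.1187·82.21 = 640.5 Pa.
ΔP = 0.6405 kPa.

ΔP ≈ 0.6405 kPa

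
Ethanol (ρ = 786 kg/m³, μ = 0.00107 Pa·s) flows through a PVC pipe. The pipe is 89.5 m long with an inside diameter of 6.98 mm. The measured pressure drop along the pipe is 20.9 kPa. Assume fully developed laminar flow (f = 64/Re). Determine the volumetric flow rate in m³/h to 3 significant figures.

Q ≈ 0.0458 m³/h

For laminar flow, f = 64/Re with Re = ρVD/μ, so Darcy-Weisbach reduces to ΔP = 32μLV/D². Solving for V: V = ΔP·D²/(32μL) = 2.09e+04·(0.00698)²/(32·0.00107·89.5) = 0.3323 m/s.
Check: Re = ρVD/μ = 786·0.3323·0.00698/0.00107 = 1704 < 2300, so the laminar assumption holds.
Q = V·A = 0.3323·(π/4·0.00698²) = 1.271e-05 m³/s = 0.0458 m³/h.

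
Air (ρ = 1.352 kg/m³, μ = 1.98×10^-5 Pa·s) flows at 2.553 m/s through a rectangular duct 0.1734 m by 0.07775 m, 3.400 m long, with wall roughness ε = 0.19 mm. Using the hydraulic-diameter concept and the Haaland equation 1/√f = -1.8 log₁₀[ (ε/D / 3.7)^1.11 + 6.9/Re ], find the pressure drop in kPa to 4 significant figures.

ΔP ≈ 0.004102 kPa

Hydraulic diameter D_h = 4A/P = 4·(0.1734·0.07775)/(2·(0.1734+0.07775)) = 0.05393/0.5023 = 0.1074 m.
Re = ρVD_h/μ = 1.352·2.553·0.1074/1.98e-05 = 1.872e+04.
ε/D_h = 0.00019/0.1074 = 0.00177; Haaland gives 1/√f = -1.8 log₁₀[0.000206+0.000369] = 5.833, so f = 0.02939.
ΔP = f(L/D_h)(ρV²/2) = 0.02939·3.4/0.1074·4.406 = 4.102 Pa.
ΔP = 0.004102 kPa.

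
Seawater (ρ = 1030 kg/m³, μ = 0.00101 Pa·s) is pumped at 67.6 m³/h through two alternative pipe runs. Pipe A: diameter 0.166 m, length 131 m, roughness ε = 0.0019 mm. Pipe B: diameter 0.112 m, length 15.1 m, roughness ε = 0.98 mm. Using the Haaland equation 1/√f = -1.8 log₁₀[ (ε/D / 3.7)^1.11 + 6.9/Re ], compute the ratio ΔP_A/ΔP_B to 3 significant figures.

ΔP_A/ΔP_B ≈ 0.548

Pipe A: V = Q/A = 0.01878/0.02164 = 0.8676 m/s; Re = 1.469e+05; ε/D = 1.14e-05; Haaland → f = 0.01653; ΔP_A = f(L/D)(ρV²/2) = 5057 Pa.
Pipe B: V = Q/A = 0.01878/0.009852 = 1.906 m/s; Re = 2.177e+05; ε/D = 0.00875; Haaland → f = 0.0366; ΔP_B = f(L/D)(ρV²/2) = 9232 Pa.
ΔP_A/ΔP_B = 5057/9232 = 0.548.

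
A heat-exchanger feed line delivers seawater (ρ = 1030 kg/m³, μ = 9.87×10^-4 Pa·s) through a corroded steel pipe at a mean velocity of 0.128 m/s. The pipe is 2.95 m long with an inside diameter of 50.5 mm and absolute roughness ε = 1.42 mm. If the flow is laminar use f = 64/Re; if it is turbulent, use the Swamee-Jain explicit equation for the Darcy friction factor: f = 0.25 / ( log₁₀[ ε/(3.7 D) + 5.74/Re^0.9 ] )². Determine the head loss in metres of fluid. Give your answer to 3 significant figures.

h_f ≈ 0.00300 m

Reynolds number Re = ρVD/μ = 1030 · 0.128 · 0.0505 / 0.000987 = 6746.
Re > 4000 → turbulent. Relative roughness ε/D = 0.00142/0.0505 = 0.0281. Swamee-Jain: f = 0.25/(log₁₀[0.0281/3.7 + 5.74/6746^0.9])² = 0.25/(log₁₀[0.0076 + 0.00205])² = 0.25/(-2.015)² = 0.06156.
Darcy-Weisbach: ΔP = f(L/D)(ρV²/2) = 0.06156·(2.95/0.0505)·(1030·0.128²/2) = 0.06156·58.42·8.438 = 30.34 Pa.
Head loss h_f = ΔP/(ρg) = 30.34/(1030·9.81) = 0.00300 m.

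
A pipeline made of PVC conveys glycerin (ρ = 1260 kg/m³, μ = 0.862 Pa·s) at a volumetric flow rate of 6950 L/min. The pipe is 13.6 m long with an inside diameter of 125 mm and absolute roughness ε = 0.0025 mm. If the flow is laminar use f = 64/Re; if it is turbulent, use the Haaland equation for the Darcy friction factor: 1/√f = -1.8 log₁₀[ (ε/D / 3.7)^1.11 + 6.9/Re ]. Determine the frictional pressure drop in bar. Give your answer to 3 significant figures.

Q = 6950 L/min = 6950/60000 = 0.1158 m³/s.
Cross-sectional area A = πD²/4 = π(0.125)²/4 = 0.01227 m²; mean velocity V = Q/A = 0.1158/0.01227 = 9.439 m/s.
Reynolds number Re = ρVD/μ = 1260 · 9.439 · 0.125 / 0.862 = 1725.
Re < 2300 → laminar flow, so f = 64/Re = 64/1725 = 0.03711 (the turbulent correlation is not needed).
Darcy-Weisbach: ΔP = f(L/D)(ρV²/2) = 0.03711·(13.6/0.125)·(1260·9.439²/2) = 0.03711·108.8·5.613e+04 = 2.266e+05 Pa.
ΔP = 2.266e+05 Pa = 2.27 bar.

ΔP ≈ 2.27 bar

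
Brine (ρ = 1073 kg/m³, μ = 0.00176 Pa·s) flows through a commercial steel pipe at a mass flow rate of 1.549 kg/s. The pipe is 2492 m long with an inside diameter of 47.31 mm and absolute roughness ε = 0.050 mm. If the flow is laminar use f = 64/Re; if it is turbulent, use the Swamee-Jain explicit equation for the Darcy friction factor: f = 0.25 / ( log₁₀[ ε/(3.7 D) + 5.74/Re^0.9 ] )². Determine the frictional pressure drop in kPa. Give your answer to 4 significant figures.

ΔP ≈ 521.5 kPa

A = πD²/4 = π(0.04731)²/4 = 0.001758 m²; mean velocity V = ṁ/(ρA) = 1.549/(1073 · 0.001758) = 0.8212 m/s.
Reynolds number Re = ρVD/μ = 1073 · 0.8212 · 0.04731 / 0.00176 = 2.369e+04.
Re > 4000 → turbulent. Relative roughness ε/D = 5e-05/0.04731 = 0.00106. Swamee-Jain: f = 0.25/(log₁₀[0.00106/3.7 + 5.74/2.369e+04^0.9])² = 0.25/(log₁₀[0.000286 + 0.000664])² = 0.25/(-3.023)² = 0.02736.
Darcy-Weisbach: ΔP = f(L/D)(ρV²/2) = 0.02736·(2492/0.04731)·(1073·0.8212²/2) = 0.02736·5.267e+04·361.8 = 5.215e+05 Pa.
ΔP = 5.215e+05 Pa = 521.5 kPa.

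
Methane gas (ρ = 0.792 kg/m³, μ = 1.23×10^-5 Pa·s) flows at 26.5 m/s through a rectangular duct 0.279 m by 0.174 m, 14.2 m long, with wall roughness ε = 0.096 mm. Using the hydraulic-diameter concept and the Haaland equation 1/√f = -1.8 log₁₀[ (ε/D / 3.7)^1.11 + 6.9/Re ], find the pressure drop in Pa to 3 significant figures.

Hydraulic diameter D_h = 4A/P = 4·(0.279·0.174)/(2·(0.279+0.174)) = 0.1942/0.906 = 0.2143 m.
Re = ρVD_h/μ = 0.792·26.5·0.2143/1.23e-05 = 3.657e+05.
ε/D_h = 9.6e-05/0.2143 = 0.000448; Haaland gives 1/√f = -1.8 log₁₀[4.49e-05+1.89e-05] = 7.552, so f = 0.01753.
ΔP = f(L/D_h)(ρV²/2) = 0.01753·14.2/0.2143·278.1 = 323.1 Pa.

ΔP ≈ 323 Pa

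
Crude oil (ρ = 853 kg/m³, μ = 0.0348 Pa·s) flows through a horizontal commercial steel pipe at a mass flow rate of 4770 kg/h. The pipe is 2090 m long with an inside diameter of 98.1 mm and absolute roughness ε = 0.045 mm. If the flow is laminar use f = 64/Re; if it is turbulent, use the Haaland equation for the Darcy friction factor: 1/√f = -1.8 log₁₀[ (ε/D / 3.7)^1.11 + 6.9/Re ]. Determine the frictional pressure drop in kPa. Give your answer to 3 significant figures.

ṁ = 4770 kg/h = 4770/3600 = 1.325 kg/s.
A = πD²/4 = π(0.0981)²/4 = 0.007558 m²; mean velocity V = ṁ/(ρA) = 1.325/(853 · 0.007558) = 0.2055 m/s.
Reynolds number Re = ρVD/μ = 853 · 0.2055 · 0.0981 / 0.0348 = 494.2.
Re < 2300 → laminar flow, so f = 64/Re = 64/494.2 = 0.1295 (the turbulent correlation is not needed).
Darcy-Weisbach: ΔP = f(L/D)(ρV²/2) = 0.1295·(2090/0.0981)·(853·0.2055²/2) = 0.1295·2.13e+04·18.01 = 4.97e+04 Pa.
ΔP = 4.97e+04 Pa = 49.7 kPa.

ΔP ≈ 49.7 kPa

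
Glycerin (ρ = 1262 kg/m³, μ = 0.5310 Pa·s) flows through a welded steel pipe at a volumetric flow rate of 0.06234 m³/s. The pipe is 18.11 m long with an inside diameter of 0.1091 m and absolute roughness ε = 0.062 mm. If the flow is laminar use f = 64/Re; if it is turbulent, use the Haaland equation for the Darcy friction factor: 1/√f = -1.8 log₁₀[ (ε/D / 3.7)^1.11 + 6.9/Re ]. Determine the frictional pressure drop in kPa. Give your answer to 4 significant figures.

Cross-sectional area A = πD²/4 = π(0.1091)²/4 = 0.009348 m²; mean velocity V = Q/A = 0.06234/0.009348 = 6.668 m/s.
Reynolds number Re = ρVD/μ = 1262 · 6.668 · 0.1091 / 0.531 = 1729.
Re < 2300 → laminar flow, so f = 64/Re = 64/1729 = 0.03701 (the turbulent correlation is not needed).
Darcy-Weisbach: ΔP = f(L/D)(ρV²/2) = 0.03701·(18.11/0.1091)·(1262·6.668²/2) = 0.03701·166·2.806e+04 = 1.724e+05 Pa.
ΔP = 1.724e+05 Pa = 172.4 kPa.

ΔP ≈ 172.4 kPa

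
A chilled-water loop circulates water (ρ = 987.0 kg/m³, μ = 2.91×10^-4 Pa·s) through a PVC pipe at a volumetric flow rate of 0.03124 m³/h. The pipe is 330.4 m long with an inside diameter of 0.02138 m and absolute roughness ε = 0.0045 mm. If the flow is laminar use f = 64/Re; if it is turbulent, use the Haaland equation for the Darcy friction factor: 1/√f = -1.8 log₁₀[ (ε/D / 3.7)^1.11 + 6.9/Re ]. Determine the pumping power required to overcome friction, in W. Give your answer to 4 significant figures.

P ≈ 0.001412 W

Q = 0.03124 m³/h = 0.03124/3600 = 8.678e-06 m³/s.
Cross-sectional area A = πD²/4 = π(0.02138)²/4 = 0.000359 m²; mean velocity V = Q/A = 8.678e-06/0.000359 = 0.02417 m/s.
Reynolds number Re = ρVD/μ = 987 · 0.02417 · 0.02138 / 0.000291 = 1753.
Re < 2300 → laminar flow, so f = 64/Re = 64/1753 = 0.03651 (the turbulent correlation is not needed).
Darcy-Weisbach: ΔP = f(L/D)(ρV²/2) = 0.03651·(330.4/0.02138)·(987·0.02417²/2) = 0.03651·1.545e+04·0.2883 = 162.7 Pa.
Pumping power P = QΔP = 8.678e-06·162.7 = 0.0014118 W = 0.001412 W.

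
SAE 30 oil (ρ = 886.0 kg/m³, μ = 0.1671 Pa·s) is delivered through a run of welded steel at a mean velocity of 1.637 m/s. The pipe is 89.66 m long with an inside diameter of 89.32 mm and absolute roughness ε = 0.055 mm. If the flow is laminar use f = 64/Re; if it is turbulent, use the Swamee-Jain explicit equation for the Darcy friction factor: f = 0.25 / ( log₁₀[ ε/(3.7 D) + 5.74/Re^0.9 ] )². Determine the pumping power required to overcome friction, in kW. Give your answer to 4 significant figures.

P ≈ 1.009 kW

Reynolds number Re = ρVD/μ = 886 · 1.637 · 0.08932 / 0.167 = 775.3.
Re < 2300 → laminar flow, so f = 64/Re = 64/775.3 = 0.08255 (the turbulent correlation is not needed).
Darcy-Weisbach: ΔP = f(L/D)(ρV²/2) = 0.08255·(89.66/0.08932)·(886·1.637²/2) = 0.08255·1004·1187 = 9.837e+04 Pa.
Q = V·A = 1.637·0.006266 = 0.01026 m³/s.
Pumping power P = QΔP = 0.01026·9.837e+04 = 1009.0 W = 1.009 kW.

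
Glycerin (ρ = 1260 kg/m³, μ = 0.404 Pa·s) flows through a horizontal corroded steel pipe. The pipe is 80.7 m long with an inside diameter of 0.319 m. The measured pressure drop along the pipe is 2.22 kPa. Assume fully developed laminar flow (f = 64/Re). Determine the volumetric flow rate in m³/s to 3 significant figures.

For laminar flow, f = 64/Re with Re = ρVD/μ, so Darcy-Weisbach reduces to ΔP = 32μLV/D². Solving for V: V = ΔP·D²/(32μL) = 2220·(0.319)²/(32·0.404·80.7) = 0.2165 m/s.
Check: Re = ρVD/μ = 1260·0.2165·0.319/0.404 = 215.4 < 2300, so the laminar assumption holds.
Q = V·A = 0.2165·(π/4·0.319²) = 0.01731 m³/s = 0.0173 m³/s.

Q ≈ 0.0173 m³/s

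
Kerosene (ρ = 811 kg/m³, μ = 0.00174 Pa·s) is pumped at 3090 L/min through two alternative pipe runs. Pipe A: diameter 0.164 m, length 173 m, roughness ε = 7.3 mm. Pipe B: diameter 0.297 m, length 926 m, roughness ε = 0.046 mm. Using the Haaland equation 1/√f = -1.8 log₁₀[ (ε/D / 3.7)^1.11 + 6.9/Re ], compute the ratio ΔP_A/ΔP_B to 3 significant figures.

Pipe A: V = Q/A = 0.0515/0.02112 = 2.438 m/s; Re = 1.864e+05; ε/D = 0.0445; Haaland → f = 0.06811; ΔP_A = f(L/D)(ρV²/2) = 1.732e+05 Pa.
Pipe B: V = Q/A = 0.0515/0.06928 = 0.7434 m/s; Re = 1.029e+05; ε/D = 0.000155; Haaland → f = 0.01843; ΔP_B = f(L/D)(ρV²/2) = 1.288e+04 Pa.
ΔP_A/ΔP_B = 1.732e+05/1.288e+04 = 13.4.

ΔP_A/ΔP_B ≈ 13.4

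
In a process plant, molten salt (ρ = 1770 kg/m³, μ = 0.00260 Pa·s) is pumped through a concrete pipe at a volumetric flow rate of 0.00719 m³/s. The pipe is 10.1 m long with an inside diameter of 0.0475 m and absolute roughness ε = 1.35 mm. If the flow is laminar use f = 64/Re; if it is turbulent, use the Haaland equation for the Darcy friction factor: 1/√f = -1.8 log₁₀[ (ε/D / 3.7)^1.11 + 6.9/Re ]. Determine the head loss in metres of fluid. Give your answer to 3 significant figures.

Cross-sectional area A = πD²/4 = π(0.0475)²/4 = 0.001772 m²; mean velocity V = Q/A = 0.00719/0.001772 = 4.057 m/s.
Reynolds number Re = ρVD/μ = 1770 · 4.057 · 0.0475 / 0.0026 = 1.312e+05.
Re > 4000 → turbulent. Relative roughness ε/D = 0.00135/0.0475 = 0.0284. Haaland: 1/√f = -1.8 log₁₀[(0.0284/3.7)^1.11 + 6.9/1.312e+05] = -1.8 log₁₀[0.0045 + 5.26e-05] = 4.216, so f = 0.05627.
Darcy-Weisbach: ΔP = f(L/D)(ρV²/2) = 0.05627·(10.1/0.0475)·(1770·4.057²/2) = 0.05627·212.6·1.457e+04 = 1.743e+05 Pa.
Head loss h_f = ΔP/(ρg) = 1.743e+05/(1770·9.81) = 10.0 m.

h_f ≈ 10.0 m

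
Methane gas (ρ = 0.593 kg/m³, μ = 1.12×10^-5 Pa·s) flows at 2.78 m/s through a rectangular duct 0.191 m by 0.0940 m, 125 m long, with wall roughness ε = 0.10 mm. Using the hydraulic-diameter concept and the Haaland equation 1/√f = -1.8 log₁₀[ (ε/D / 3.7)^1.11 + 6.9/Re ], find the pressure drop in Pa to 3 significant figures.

ΔP ≈ 62.9 Pa

Hydraulic diameter D_h = 4A/P = 4·(0.191·0.094)/(2·(0.191+0.094)) = 0.07182/0.57 = 0.126 m.
Re = ρVD_h/μ = 0.593·2.78·0.126/1.12e-05 = 1.855e+04.
ε/D_h = 0.0001/0.126 = 0.000794; Haaland gives 1/√f = -1.8 log₁₀[8.47e-05+0.000372] = 6.013, so f = 0.02766.
ΔP = f(L/D_h)(ρV²/2) = 0.02766·125/0.126·2.291 = 62.89 Pa.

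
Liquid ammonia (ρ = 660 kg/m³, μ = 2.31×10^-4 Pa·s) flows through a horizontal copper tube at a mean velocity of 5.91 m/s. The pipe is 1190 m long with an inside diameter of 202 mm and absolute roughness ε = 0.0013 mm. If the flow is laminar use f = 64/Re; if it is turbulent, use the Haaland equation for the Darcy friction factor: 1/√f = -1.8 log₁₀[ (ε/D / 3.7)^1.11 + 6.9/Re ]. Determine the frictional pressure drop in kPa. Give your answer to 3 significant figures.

Reynolds number Re = ρVD/μ = 660 · 5.91 · 0.202 / 0.000231 = 3.411e+06.
Re > 4000 → turbulent. Relative roughness ε/D = 1.3e-06/0.202 = 6.44e-06. Haaland: 1/√f = -1.8 log₁₀[(6.44e-06/3.7)^1.11 + 6.9/3.411e+06] = -1.8 log₁₀[4.04e-07 + 2.02e-06] = 10.11, so f = 0.00979.
Darcy-Weisbach: ΔP = f(L/D)(ρV²/2) = 0.00979·(1190/0.202)·(660·5.91²/2) = 0.00979·5891·1.153e+04 = 6.648e+05 Pa.
ΔP = 6.648e+05 Pa = 665 kPa.

ΔP ≈ 665 kPa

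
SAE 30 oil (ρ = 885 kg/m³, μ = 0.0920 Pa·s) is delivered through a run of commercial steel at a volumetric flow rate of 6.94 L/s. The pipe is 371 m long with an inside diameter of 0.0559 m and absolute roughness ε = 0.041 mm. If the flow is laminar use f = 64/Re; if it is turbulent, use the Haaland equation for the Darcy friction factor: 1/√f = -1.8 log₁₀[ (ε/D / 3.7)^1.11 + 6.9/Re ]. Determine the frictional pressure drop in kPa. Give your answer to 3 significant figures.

Q = 6.94 L/s = 6.94/1000 = 0.00694 m³/s.
Cross-sectional area A = πD²/4 = π(0.0559)²/4 = 0.002454 m²; mean velocity V = Q/A = 0.00694/0.002454 = 2.828 m/s.
Reynolds number Re = ρVD/μ = 885 · 2.828 · 0.0559 / 0.092 = 1521.
Re < 2300 → laminar flow, so f = 64/Re = 64/1521 = 0.04209 (the turbulent correlation is not needed).
Darcy-Weisbach: ΔP = f(L/D)(ρV²/2) = 0.04209·(371/0.0559)·(885·2.828²/2) = 0.04209·6637·3538 = 9.884e+05 Pa.
ΔP = 9.884e+05 Pa = 988 kPa.

ΔP ≈ 988 kPa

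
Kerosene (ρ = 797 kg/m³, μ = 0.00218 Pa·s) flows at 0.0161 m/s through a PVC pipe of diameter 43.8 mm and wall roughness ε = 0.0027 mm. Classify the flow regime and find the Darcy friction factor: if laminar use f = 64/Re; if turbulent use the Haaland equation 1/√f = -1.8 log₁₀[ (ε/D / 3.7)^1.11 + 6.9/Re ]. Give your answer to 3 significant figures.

Re = ρVD/μ = 797·0.0161·0.0438/0.00218 = 257.8.
Re < 2300 → laminar, so f = 64/Re = 0.2482 (roughness is irrelevant in laminar flow).

f ≈ 0.248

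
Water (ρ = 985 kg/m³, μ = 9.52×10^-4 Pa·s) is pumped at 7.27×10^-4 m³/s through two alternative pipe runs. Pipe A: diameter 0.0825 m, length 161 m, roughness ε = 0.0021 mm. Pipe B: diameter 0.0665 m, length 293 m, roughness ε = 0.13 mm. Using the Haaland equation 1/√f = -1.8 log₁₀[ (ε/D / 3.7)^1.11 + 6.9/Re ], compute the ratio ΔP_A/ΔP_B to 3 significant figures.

Pipe A: V = Q/A = 0.000727/0.005346 = 0.136 m/s; Re = 1.161e+04; ε/D = 2.55e-05; Haaland → f = 0.02968; ΔP_A = f(L/D)(ρV²/2) = 527.7 Pa.
Pipe B: V = Q/A = 0.000727/0.003473 = 0.2093 m/s; Re = 1.44e+04; ε/D = 0.00195; Haaland → f = 0.03112; ΔP_B = f(L/D)(ρV²/2) = 2959 Pa.
ΔP_A/ΔP_B = 527.7/2959 = 0.178.

ΔP_A/ΔP_B ≈ 0.178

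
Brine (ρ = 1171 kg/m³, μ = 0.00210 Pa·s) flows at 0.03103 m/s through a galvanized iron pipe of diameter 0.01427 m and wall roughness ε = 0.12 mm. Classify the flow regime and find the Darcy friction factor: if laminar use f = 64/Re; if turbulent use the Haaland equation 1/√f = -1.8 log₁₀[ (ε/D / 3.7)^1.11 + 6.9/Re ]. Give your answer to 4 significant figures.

Re = ρVD/μ = 1171·0.03103·0.01427/0.0021 = 246.9.
Re < 2300 → laminar, so f = 64/Re = 0.2592 (roughness is irrelevant in laminar flow).

f ≈ 0.2592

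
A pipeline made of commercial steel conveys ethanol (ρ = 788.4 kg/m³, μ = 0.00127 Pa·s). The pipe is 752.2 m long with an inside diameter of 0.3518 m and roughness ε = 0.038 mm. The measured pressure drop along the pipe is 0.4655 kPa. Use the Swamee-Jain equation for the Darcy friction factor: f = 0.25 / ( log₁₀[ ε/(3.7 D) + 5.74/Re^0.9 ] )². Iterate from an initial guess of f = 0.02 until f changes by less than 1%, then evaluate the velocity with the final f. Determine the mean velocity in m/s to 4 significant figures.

V ≈ 0.1547 m/s

Rearranging Darcy-Weisbach: V = √(2·ΔP·D/(f·L·ρ)). With ε/D = 3.8e-05/0.3518 = 0.000108, iterate starting from f = 0.02:
  f = 0.02 → V = √(2·465.5·0.3518/(0.02·752.2·788.4)) = 0.1662 m/s; Re = ρVD/μ = 3.629e+04; f → 0.02271
  f = 0.02271 → V = 0.1559 m/s; Re = 3.406e+04; f → 0.02304
  f = 0.02304 → V = 0.1548 m/s; Re = 3.382e+04; f → 0.02307
Converged (Δf/f < 1%). With the final f = 0.02307: V = √(2·465.5·0.3518/(0.02307·752.2·788.4)) = 0.1547 m/s.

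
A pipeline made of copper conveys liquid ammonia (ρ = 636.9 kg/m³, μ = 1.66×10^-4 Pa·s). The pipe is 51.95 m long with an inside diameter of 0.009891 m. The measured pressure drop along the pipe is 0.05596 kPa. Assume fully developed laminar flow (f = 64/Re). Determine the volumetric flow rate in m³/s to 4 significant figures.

Q ≈ 1.524×10^-6 m³/s

For laminar flow, f = 64/Re with Re = ρVD/μ, so Darcy-Weisbach reduces to ΔP = 32μLV/D². Solving for V: V = ΔP·D²/(32μL) = 55.96·(0.009891)²/(32·0.000166·51.95) = 0.01984 m/s.
Check: Re = ρVD/μ = 636.9·0.01984·0.009891/0.000166 = 752.9 < 2300, so the laminar assumption holds.
Q = V·A = 0.01984·(π/4·0.009891²) = 1.524e-06 m³/s = 1.524×10^-6 m³/s.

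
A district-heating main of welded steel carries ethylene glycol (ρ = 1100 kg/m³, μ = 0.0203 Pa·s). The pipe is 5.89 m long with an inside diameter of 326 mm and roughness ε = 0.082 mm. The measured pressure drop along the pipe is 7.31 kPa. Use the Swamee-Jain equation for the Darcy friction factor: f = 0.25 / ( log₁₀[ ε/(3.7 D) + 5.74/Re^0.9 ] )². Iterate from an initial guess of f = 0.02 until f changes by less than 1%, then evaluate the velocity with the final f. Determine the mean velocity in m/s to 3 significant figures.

V ≈ 6.23 m/s

Rearranging Darcy-Weisbach: V = √(2·ΔP·D/(f·L·ρ)). With ε/D = 8.2e-05/0.326 = 0.000252, iterate starting from f = 0.02:
  f = 0.02 → V = √(2·7310·0.326/(0.02·5.89·1100)) = 6.065 m/s; Re = ρVD/μ = 1.071e+05; f → 0.01905
  f = 0.01905 → V = 6.214 m/s; Re = 1.098e+05; f → 0.01898
Converged (Δf/f < 1%). With the final f = 0.01898: V = √(2·7310·0.326/(0.01898·5.89·1100)) = 6.225 m/s.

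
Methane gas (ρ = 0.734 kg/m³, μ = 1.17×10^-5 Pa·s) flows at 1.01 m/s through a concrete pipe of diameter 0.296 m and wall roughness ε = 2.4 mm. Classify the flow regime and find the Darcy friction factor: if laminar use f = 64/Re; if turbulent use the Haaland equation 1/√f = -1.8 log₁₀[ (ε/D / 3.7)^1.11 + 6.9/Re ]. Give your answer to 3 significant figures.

f ≈ 0.0386

Re = ρVD/μ = 0.734·1.01·0.296/1.17e-05 = 1.876e+04.
Re > 4000 → turbulent. ε/D = 0.0024/0.296 = 0.00811; Haaland: 1/√f = -1.8 log₁₀[0.00112 + 0.000368] = 5.091, so f = 0.03859.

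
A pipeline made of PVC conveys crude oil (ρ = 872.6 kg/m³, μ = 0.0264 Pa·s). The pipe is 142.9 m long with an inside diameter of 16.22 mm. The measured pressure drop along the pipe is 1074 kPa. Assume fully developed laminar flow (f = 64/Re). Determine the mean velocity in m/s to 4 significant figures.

V ≈ 2.341 m/s

For laminar flow, f = 64/Re with Re = ρVD/μ, so Darcy-Weisbach reduces to ΔP = 32μLV/D². Solving for V: V = ΔP·D²/(32μL) = 1.074e+06·(0.01622)²/(32·0.0264·142.9) = 2.341 m/s.
Check: Re = ρVD/μ = 872.6·2.341·0.01622/0.0264 = 1255 < 2300, so the laminar assumption holds.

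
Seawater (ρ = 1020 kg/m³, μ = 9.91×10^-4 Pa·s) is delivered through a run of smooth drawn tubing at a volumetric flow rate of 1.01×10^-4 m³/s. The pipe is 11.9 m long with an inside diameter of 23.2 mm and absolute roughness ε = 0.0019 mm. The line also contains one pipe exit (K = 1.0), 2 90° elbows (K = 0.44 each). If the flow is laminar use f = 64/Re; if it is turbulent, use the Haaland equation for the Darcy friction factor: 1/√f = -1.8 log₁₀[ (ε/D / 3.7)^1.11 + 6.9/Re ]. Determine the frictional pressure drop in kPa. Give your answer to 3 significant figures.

Cross-sectional area A = πD²/4 = π(0.0232)²/4 = 0.0004227 m²; mean velocity V = Q/A = 0.000101/0.0004227 = 0.2389 m/s.
Reynolds number Re = ρVD/μ = 1020 · 0.2389 · 0.0232 / 0.000991 = 5705.
Re > 4000 → turbulent. Relative roughness ε/D = 1.9e-06/0.0232 = 8.19e-05. Haaland: 1/√f = -1.8 log₁₀[(8.19e-05/3.7)^1.11 + 6.9/5705] = -1.8 log₁₀[6.81e-06 + 0.00121] = 5.247, so f = 0.03632.
Total minor-loss coefficient ΣK = 1·1 + 2·0.44 = 1.88.
ΔP = [f·L/D + ΣK]·(ρV²/2) = [0.03632·11.9/0.0232 + 1.88]·(1020·0.2389²/2) = [18.63 + 1.88]·29.11 = 597.1 Pa.
ΔP = 597.1 Pa = 0.597 kPa.

ΔP ≈ 0.597 kPa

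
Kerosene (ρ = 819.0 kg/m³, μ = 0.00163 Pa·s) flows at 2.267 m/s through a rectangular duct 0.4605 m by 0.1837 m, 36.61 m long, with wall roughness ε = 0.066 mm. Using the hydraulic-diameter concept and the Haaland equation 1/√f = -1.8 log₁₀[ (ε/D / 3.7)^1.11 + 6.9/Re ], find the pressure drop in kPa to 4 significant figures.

ΔP ≈ 4.828 kPa

Hydraulic diameter D_h = 4A/P = 4·(0.4605·0.1837)/(2·(0.4605+0.1837)) = 0.3384/1.288 = 0.2626 m.
Re = ρVD_h/μ = 819·2.267·0.2626/0.00163 = 2.992e+05.
ε/D_h = 6.6e-05/0.2626 = 0.000251; Haaland gives 1/√f = -1.8 log₁₀[2.36e-05+2.31e-05] = 7.795, so f = 0.01646.
ΔP = f(L/D_h)(ρV²/2) = 0.01646·36.61/0.2626·2105 = 4828 Pa.
ΔP = 4.828 kPa.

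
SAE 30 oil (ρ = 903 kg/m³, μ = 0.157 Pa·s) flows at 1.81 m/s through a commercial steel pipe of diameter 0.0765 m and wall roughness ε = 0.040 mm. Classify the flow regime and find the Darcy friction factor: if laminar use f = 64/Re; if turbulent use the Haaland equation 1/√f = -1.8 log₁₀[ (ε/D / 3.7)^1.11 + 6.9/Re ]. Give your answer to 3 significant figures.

f ≈ 0.0804

Re = ρVD/μ = 903·1.81·0.0765/0.157 = 796.4.
Re < 2300 → laminar, so f = 64/Re = 0.08036 (roughness is irrelevant in laminar flow).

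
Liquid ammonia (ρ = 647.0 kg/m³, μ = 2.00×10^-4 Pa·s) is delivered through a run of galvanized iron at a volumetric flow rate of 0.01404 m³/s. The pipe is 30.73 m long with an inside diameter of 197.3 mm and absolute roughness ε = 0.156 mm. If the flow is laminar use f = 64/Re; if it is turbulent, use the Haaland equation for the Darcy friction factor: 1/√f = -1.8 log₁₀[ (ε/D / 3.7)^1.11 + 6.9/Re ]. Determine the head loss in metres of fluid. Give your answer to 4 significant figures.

Cross-sectional area A = πD²/4 = π(0.1973)²/4 = 0.03057 m²; mean velocity V = Q/A = 0.01404/0.03057 = 0.4592 m/s.
Reynolds number Re = ρVD/μ = 647 · 0.4592 · 0.1973 / 0.0002 = 2.931e+05.
Re > 4000 → turbulent. Relative roughness ε/D = 0.000156/0.1973 = 0.000791. Haaland: 1/√f = -1.8 log₁₀[(0.000791/3.7)^1.11 + 6.9/2.931e+05] = -1.8 log₁₀[8.43e-05 + 2.35e-05] = 7.141, so f = 0.01961.
Darcy-Weisbach: ΔP = f(L/D)(ρV²/2) = 0.01961·(30.73/0.1973)·(647·0.4592²/2) = 0.01961·155.8·68.22 = 208.4 Pa.
Head loss h_f = ΔP/(ρg) = 208.4/(647·9.81) = 0.03283 m.

h_f ≈ 0.03283 m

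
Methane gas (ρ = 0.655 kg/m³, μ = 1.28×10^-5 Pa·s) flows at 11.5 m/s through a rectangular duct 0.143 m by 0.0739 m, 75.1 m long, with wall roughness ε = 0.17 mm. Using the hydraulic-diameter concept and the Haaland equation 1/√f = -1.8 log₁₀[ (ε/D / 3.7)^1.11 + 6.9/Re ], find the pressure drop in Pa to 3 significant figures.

Hydraulic diameter D_h = 4A/P = 4·(0.143·0.0739)/(2·(0.143+0.0739)) = 0.04227/0.4338 = 0.09744 m.
Re = ρVD_h/μ = 0.655·11.5·0.09744/1.28e-05 = 5.734e+04.
ε/D_h = 0.00017/0.09744 = 0.00174; Haaland gives 1/√f = -1.8 log₁₀[0.000203+0.00012] = 6.283, so f = 0.02534.
ΔP = f(L/D_h)(ρV²/2) = 0.02534·75.1/0.09744·43.31 = 845.7 Pa.

ΔP ≈ 846 Pa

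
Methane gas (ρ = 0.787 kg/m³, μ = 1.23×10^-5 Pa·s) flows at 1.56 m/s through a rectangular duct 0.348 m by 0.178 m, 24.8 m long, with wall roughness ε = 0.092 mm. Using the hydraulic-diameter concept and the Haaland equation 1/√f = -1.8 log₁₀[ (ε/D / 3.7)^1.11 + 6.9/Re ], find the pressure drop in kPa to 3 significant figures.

Hydraulic diameter D_h = 4A/P = 4·(0.348·0.178)/(2·(0.348+0.178)) = 0.2478/1.052 = 0.2355 m.
Re = ρVD_h/μ = 0.787·1.56·0.2355/1.23e-05 = 2.351e+04.
ε/D_h = 9.2e-05/0.2355 = 0.000391; Haaland gives 1/√f = -1.8 log₁₀[3.86e-05+0.000294] = 6.262, so f = 0.0255.
ΔP = f(L/D_h)(ρV²/2) = 0.0255·24.8/0.2355·0.9576 = 2.572 Pa.
ΔP = 0.00257 kPa.

ΔP ≈ 0.00257 kPa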